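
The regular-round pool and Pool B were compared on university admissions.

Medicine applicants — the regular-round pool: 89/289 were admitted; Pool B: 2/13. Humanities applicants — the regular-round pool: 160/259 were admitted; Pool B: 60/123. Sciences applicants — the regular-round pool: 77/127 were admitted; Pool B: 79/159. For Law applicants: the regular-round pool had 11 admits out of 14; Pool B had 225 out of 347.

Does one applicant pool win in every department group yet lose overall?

Medicine: the regular-round pool 89/289 = 30.8%, Pool B 2/13 = 15.4% → the regular-round pool
Humanities: the regular-round pool 160/259 = 61.8%, Pool B 60/123 = 48.8% → the regular-round pool
Sciences: the regular-round pool 77/127 = 60.6%, Pool B 79/159 = 49.7% → the regular-round pool
Law: the regular-round pool 11/14 = 78.6%, Pool B 225/347 = 64.8% → the regular-round pool
Overall: the regular-round pool 337/689 = 48.9%, Pool B 366/642 = 57.0% → Pool B
The regular-round pool wins each department group but Pool B wins overall — the comparison reverses. The regular-round pool's applicants skew toward Medicine, which has a lower base rate.

Yes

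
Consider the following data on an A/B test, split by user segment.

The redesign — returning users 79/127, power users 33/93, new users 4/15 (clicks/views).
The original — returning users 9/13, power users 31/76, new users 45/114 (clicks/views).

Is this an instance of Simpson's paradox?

Returning users: the redesign 79/127 = 62.2%, the original 9/13 = 69.2% → the original
Power users: the redesign 33/93 = 35.5%, the original 31/76 = 40.8% → the original
New users: the redesign 4/15 = 26.7%, the original 45/114 = 39.5% → the original
Overall: the redesign 116/235 = 49.4%, the original 85/203 = 41.9% → the redesign
The original wins each user group but the redesign wins overall — the comparison reverses. The original's views skew toward new users, which has a lower base rate.

Yes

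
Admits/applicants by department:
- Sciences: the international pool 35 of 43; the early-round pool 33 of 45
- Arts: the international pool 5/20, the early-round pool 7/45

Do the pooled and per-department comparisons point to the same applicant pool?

Sciences: the international pool 35/43 = 81.4%, the early-round pool 33/45 = 73.3% → the international pool
Arts: the international pool 5/20 = 25.0%, the early-round pool 7/45 = 15.6% → the international pool
Overall: the international pool 40/63 = 63.5%, the early-round pool 40/90 = 44.4% → the international pool
The international pool wins overall and in every department group — no reversal.

Yes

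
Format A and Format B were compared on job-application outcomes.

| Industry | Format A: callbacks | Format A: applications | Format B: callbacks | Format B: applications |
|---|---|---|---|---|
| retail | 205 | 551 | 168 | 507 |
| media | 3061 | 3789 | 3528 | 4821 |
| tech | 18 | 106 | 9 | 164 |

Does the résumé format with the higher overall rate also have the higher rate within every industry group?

Yes

Retail: Format A 205/551 = 37.2%, Format B 168/507 = 33.1% → Format A
Media: Format A 3061/3789 = 80.8%, Format B 3528/4821 = 73.2% → Format A
Tech: Format A 18/106 = 17.0%, Format B 9/164 = 5.5% → Format A
Overall: Format A 3284/4446 = 73.9%, Format B 3705/5492 = 67.5% → Format A
Format A wins overall and in every industry group — no reversal.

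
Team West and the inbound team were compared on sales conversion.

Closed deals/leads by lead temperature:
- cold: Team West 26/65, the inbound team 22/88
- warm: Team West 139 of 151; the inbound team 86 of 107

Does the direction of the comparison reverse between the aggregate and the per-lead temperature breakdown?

Cold: Team West 26/65 = 40.0%, the inbound team 22/88 = 25.0% → Team West
Warm: Team West 139/151 = 92.1%, the inbound team 86/107 = 80.4% → Team West
Overall: Team West 165/216 = 76.4%, the inbound team 108/195 = 55.4% → Team West
Team West wins overall and in every lead group — no reversal.

No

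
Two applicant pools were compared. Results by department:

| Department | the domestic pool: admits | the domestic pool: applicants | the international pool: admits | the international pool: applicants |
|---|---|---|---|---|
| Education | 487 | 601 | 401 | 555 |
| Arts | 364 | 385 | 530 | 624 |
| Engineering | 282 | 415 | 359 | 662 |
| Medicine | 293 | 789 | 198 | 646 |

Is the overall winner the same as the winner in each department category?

Yes

Education: the domestic pool 487/601 = 81.0%, the international pool 401/555 = 72.3% → the domestic pool
Arts: the domestic pool 364/385 = 94.5%, the international pool 530/624 = 84.9% → the domestic pool
Engineering: the domestic pool 282/415 = 68.0%, the international pool 359/662 = 54.2% → the domestic pool
Medicine: the domestic pool 293/789 = 37.1%, the international pool 198/646 = 30.7% → the domestic pool
Overall: the domestic pool 1426/2190 = 65.1%, the international pool 1488/2487 = 59.8% → the domestic pool
The domestic pool wins overall and in every department group — no reversal.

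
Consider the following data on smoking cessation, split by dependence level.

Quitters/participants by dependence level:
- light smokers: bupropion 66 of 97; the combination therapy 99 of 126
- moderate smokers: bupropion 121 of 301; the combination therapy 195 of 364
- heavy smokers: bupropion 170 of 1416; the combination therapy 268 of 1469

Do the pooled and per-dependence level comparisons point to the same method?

Yes

Light smokers: bupropion 66/97 = 68.0%, the combination therapy 99/126 = 78.6% → the combination therapy
Moderate smokers: bupropion 121/301 = 40.2%, the combination therapy 195/364 = 53.6% → the combination therapy
Heavy smokers: bupropion 170/1416 = 12.0%, the combination therapy 268/1469 = 18.2% → the combination therapy
Overall: bupropion 357/1814 = 19.7%, the combination therapy 562/1959 = 28.7% → the combination therapy
The combination therapy wins overall and in every dependence group — no reversal.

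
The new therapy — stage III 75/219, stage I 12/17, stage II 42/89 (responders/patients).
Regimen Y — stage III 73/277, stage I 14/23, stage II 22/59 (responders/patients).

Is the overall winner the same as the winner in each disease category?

Yes

Stage III: the new therapy 75/219 = 34.2%, Regimen Y 73/277 = 26.4% → the new therapy
Stage I: the new therapy 12/17 = 70.6%, Regimen Y 14/23 = 60.9% → the new therapy
Stage II: the new therapy 42/89 = 47.2%, Regimen Y 22/59 = 37.3% → the new therapy
Overall: the new therapy 129/325 = 39.7%, Regimen Y 109/359 = 30.4% → the new therapy
The new therapy wins overall and in every disease group — no reversal.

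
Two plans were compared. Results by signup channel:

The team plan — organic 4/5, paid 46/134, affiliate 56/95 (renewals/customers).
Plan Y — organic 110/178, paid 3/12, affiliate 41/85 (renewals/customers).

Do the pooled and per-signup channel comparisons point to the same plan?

Organic: the team plan 4/5 = 80.0%, Plan Y 110/178 = 61.8% → the team plan
Paid: the team plan 46/134 = 34.3%, Plan Y 3/12 = 25.0% → the team plan
Affiliate: the team plan 56/95 = 58.9%, Plan Y 41/85 = 48.2% → the team plan
Overall: the team plan 106/234 = 45.3%, Plan Y 154/275 = 56.0% → Plan Y
The team plan wins each signup group but Plan Y wins overall — the comparison reverses. The team plan's customers skew toward paid, which has a lower base rate.

No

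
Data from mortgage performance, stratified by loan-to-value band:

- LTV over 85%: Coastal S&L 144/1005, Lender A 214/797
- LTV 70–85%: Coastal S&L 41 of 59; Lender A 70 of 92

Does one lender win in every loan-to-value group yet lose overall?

No

LTV over 85%: Coastal S&L 144/1005 = 14.3%, Lender A 214/797 = 26.9% → Lender A
LTV 70–85%: Coastal S&L 41/59 = 69.5%, Lender A 70/92 = 76.1% → Lender A
Overall: Coastal S&L 185/1064 = 17.4%, Lender A 284/889 = 31.9% → Lender A
Lender A wins overall and in every loan-to-value group — no reversal.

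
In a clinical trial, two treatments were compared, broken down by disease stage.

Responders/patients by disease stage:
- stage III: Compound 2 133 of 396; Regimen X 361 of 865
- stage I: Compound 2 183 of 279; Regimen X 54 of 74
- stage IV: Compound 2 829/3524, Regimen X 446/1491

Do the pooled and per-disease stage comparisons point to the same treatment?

Stage III: Compound 2 133/396 = 33.6%, Regimen X 361/865 = 41.7% → Regimen X
Stage I: Compound 2 183/279 = 65.6%, Regimen X 54/74 = 73.0% → Regimen X
Stage IV: Compound 2 829/3524 = 23.5%, Regimen X 446/1491 = 29.9% → Regimen X
Overall: Compound 2 1145/4199 = 27.3%, Regimen X 861/2430 = 35.4% → Regimen X
Regimen X wins overall and in every disease group — no reversal.

Yes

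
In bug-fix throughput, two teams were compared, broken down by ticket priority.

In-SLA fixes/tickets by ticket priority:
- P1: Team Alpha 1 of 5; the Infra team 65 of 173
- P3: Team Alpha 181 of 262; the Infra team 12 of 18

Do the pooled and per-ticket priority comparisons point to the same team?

P1: Team Alpha 1/5 = 20.0%, the Infra team 65/173 = 37.6% → the Infra team
P3: Team Alpha 181/262 = 69.1%, the Infra team 12/18 = 66.7% → Team Alpha
Overall: Team Alpha 182/267 = 68.2%, the Infra team 77/191 = 40.3% → Team Alpha
Neither sweeps: Team Alpha wins 1 of 2 groups, the Infra team wins 1. Team Alpha wins overall but not every group — no Simpson reversal.

No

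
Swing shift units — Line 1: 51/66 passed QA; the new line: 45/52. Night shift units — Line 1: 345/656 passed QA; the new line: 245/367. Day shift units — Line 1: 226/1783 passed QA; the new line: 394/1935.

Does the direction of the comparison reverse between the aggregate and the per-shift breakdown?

No

Swing shift: Line 1 51/66 = 77.3%, the new line 45/52 = 86.5% → the new line
Night shift: Line 1 345/656 = 52.6%, the new line 245/367 = 66.8% → the new line
Day shift: Line 1 226/1783 = 12.7%, the new line 394/1935 = 20.4% → the new line
Overall: Line 1 622/2505 = 24.8%, the new line 684/2354 = 29.1% → the new line
The new line wins overall and in every shift group — no reversal.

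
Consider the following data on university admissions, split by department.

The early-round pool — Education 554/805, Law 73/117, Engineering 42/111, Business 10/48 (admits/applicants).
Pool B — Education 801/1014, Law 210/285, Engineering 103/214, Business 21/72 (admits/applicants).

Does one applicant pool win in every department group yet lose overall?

No

Education: the early-round pool 554/805 = 68.8%, Pool B 801/1014 = 79.0% → Pool B
Law: the early-round pool 73/117 = 62.4%, Pool B 210/285 = 73.7% → Pool B
Engineering: the early-round pool 42/111 = 37.8%, Pool B 103/214 = 48.1% → Pool B
Business: the early-round pool 10/48 = 20.8%, Pool B 21/72 = 29.2% → Pool B
Overall: the early-round pool 679/1081 = 62.8%, Pool B 1135/1585 = 71.6% → Pool B
Pool B wins overall and in every department group — no reversal.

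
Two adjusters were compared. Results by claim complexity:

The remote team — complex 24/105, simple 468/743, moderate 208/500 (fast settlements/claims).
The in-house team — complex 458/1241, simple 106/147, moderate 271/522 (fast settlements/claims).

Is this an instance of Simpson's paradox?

Yes

Complex: the remote team 24/105 = 22.9%, the in-house team 458/1241 = 36.9% → the in-house team
Simple: the remote team 468/743 = 63.0%, the in-house team 106/147 = 72.1% → the in-house team
Moderate: the remote team 208/500 = 41.6%, the in-house team 271/522 = 51.9% → the in-house team
Overall: the remote team 700/1348 = 51.9%, the in-house team 835/1910 = 43.7% → the remote team
The in-house team wins each claim group but the remote team wins overall — the comparison reverses. The in-house team's claims skew toward complex, which has a lower base rate.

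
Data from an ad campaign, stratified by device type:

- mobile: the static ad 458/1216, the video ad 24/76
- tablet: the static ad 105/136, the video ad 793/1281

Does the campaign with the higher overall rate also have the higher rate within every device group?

Mobile: the static ad 458/1216 = 37.7%, the video ad 24/76 = 31.6% → the static ad
Tablet: the static ad 105/136 = 77.2%, the video ad 793/1281 = 61.9% → the static ad
Overall: the static ad 563/1352 = 41.6%, the video ad 817/1357 = 60.2% → the video ad
The static ad wins each device group but the video ad wins overall — the comparison reverses. The static ad's impressions skew toward mobile, which has a lower base rate.

No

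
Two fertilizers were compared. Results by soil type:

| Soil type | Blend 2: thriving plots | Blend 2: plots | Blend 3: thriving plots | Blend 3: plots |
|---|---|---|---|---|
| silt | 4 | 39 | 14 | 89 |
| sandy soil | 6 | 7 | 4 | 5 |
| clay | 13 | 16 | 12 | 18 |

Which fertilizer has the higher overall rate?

Blend 2

Silt: Blend 2 4/39 = 10.3%, Blend 3 14/89 = 15.7% → Blend 3
Sandy soil: Blend 2 6/7 = 85.7%, Blend 3 4/5 = 80.0% → Blend 2
Clay: Blend 2 13/16 = 81.2%, Blend 3 12/18 = 66.7% → Blend 2
Overall: Blend 2 23/62 = 37.1%, Blend 3 30/112 = 26.8% → Blend 2
(Neither sweeps every soil group, but Blend 2 has the higher pooled rate.)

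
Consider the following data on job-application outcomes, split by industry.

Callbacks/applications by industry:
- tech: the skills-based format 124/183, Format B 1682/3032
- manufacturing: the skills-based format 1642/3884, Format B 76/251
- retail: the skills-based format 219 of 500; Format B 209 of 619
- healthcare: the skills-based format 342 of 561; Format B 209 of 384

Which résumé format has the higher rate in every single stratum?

the skills-based format

Tech: the skills-based format 124/183 = 67.8%, Format B 1682/3032 = 55.5% → the skills-based format
Manufacturing: the skills-based format 1642/3884 = 42.3%, Format B 76/251 = 30.3% → the skills-based format
Retail: the skills-based format 219/500 = 43.8%, Format B 209/619 = 33.8% → the skills-based format
Healthcare: the skills-based format 342/561 = 61.0%, Format B 209/384 = 54.4% → the skills-based format
The skills-based format has the higher rate in all 4 groups.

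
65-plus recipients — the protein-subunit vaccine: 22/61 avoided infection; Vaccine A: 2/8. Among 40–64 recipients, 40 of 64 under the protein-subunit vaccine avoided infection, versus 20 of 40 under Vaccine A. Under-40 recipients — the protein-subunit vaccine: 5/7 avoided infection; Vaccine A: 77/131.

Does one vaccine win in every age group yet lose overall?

Yes

65-plus: the protein-subunit vaccine 22/61 = 36.1%, Vaccine A 2/8 = 25.0% → the protein-subunit vaccine
40–64: the protein-subunit vaccine 40/64 = 62.5%, Vaccine A 20/40 = 50.0% → the protein-subunit vaccine
Under-40: the protein-subunit vaccine 5/7 = 71.4%, Vaccine A 77/131 = 58.8% → the protein-subunit vaccine
Overall: the protein-subunit vaccine 67/132 = 50.8%, Vaccine A 99/179 = 55.3% → Vaccine A
The protein-subunit vaccine wins each age group but Vaccine A wins overall — the comparison reverses. The protein-subunit vaccine's recipients skew toward 65-plus, which has a lower base rate.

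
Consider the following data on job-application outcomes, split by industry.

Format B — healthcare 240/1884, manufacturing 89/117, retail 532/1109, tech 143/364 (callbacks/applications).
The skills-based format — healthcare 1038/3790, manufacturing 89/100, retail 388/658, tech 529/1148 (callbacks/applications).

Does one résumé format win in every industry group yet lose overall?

No

Healthcare: Format B 240/1884 = 12.7%, the skills-based format 1038/3790 = 27.4% → the skills-based format
Manufacturing: Format B 89/117 = 76.1%, the skills-based format 89/100 = 89.0% → the skills-based format
Retail: Format B 532/1109 = 48.0%, the skills-based format 388/658 = 59.0% → the skills-based format
Tech: Format B 143/364 = 39.3%, the skills-based format 529/1148 = 46.1% → the skills-based format
Overall: Format B 1004/3474 = 28.9%, the skills-based format 2044/5696 = 35.9% → the skills-based format
The skills-based format wins overall and in every industry group — no reversal.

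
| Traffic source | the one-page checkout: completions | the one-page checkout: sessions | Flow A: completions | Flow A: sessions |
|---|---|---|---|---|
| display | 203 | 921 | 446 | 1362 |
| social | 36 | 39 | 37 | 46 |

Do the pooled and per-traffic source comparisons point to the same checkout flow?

No

Display: the one-page checkout 203/921 = 22.0%, Flow A 446/1362 = 32.7% → Flow A
Social: the one-page checkout 36/39 = 92.3%, Flow A 37/46 = 80.4% → the one-page checkout
Overall: the one-page checkout 239/960 = 24.9%, Flow A 483/1408 = 34.3% → Flow A
Neither sweeps: the one-page checkout wins 1 of 2 groups, Flow A wins 1. Flow A wins overall but not every group — no Simpson reversal.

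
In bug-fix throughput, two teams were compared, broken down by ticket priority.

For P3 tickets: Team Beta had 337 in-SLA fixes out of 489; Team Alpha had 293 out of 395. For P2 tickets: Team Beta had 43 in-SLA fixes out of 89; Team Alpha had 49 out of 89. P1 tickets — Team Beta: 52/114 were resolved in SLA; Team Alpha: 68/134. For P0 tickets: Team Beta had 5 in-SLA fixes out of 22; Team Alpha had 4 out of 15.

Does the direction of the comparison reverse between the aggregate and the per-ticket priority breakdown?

P3: Team Beta 337/489 = 68.9%, Team Alpha 293/395 = 74.2% → Team Alpha
P2: Team Beta 43/89 = 48.3%, Team Alpha 49/89 = 55.1% → Team Alpha
P1: Team Beta 52/114 = 45.6%, Team Alpha 68/134 = 50.7% → Team Alpha
P0: Team Beta 5/22 = 22.7%, Team Alpha 4/15 = 26.7% → Team Alpha
Overall: Team Beta 437/714 = 61.2%, Team Alpha 414/633 = 65.4% → Team Alpha
Team Alpha wins overall and in every ticket group — no reversal.

No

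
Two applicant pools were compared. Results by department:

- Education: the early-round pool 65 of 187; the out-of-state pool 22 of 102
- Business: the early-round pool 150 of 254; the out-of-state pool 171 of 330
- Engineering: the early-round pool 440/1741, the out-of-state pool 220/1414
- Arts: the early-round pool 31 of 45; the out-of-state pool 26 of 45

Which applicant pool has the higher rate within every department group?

the early-round pool

Education: the early-round pool 65/187 = 34.8%, the out-of-state pool 22/102 = 21.6% → the early-round pool
Business: the early-round pool 150/254 = 59.1%, the out-of-state pool 171/330 = 51.8% → the early-round pool
Engineering: the early-round pool 440/1741 = 25.3%, the out-of-state pool 220/1414 = 15.6% → the early-round pool
Arts: the early-round pool 31/45 = 68.9%, the out-of-state pool 26/45 = 57.8% → the early-round pool
The early-round pool has the higher rate in all 4 groups.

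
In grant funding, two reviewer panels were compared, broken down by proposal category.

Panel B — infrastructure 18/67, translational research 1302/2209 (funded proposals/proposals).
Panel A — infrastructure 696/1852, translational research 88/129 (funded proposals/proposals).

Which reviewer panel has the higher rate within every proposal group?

Panel A

Infrastructure: Panel B 18/67 = 26.9%, Panel A 696/1852 = 37.6% → Panel A
Translational research: Panel B 1302/2209 = 58.9%, Panel A 88/129 = 68.2% → Panel A
Panel A has the higher rate in both groups.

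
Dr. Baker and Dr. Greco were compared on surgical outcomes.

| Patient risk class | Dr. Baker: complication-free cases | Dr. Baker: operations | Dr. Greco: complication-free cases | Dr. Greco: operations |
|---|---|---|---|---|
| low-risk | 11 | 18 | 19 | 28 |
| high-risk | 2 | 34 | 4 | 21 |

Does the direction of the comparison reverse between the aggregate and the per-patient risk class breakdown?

Low-risk: Dr. Baker 11/18 = 61.1%, Dr. Greco 19/28 = 67.9% → Dr. Greco
High-risk: Dr. Baker 2/34 = 5.9%, Dr. Greco 4/21 = 19.0% → Dr. Greco
Overall: Dr. Baker 13/52 = 25.0%, Dr. Greco 23/49 = 46.9% → Dr. Greco
Dr. Greco wins overall and in every patient risk group — no reversal.

No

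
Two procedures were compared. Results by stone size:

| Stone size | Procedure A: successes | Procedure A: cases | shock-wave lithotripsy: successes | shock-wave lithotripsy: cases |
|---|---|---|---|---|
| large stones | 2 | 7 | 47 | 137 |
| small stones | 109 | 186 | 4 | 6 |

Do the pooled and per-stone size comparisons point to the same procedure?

Large stones: Procedure A 2/7 = 28.6%, shock-wave lithotripsy 47/137 = 34.3% → shock-wave lithotripsy
Small stones: Procedure A 109/186 = 58.6%, shock-wave lithotripsy 4/6 = 66.7% → shock-wave lithotripsy
Overall: Procedure A 111/193 = 57.5%, shock-wave lithotripsy 51/143 = 35.7% → Procedure A
Shock-wave lithotripsy wins each stone group but Procedure A wins overall — the comparison reverses. Shock-wave lithotripsy's cases skew toward large stones, which has a lower base rate.

No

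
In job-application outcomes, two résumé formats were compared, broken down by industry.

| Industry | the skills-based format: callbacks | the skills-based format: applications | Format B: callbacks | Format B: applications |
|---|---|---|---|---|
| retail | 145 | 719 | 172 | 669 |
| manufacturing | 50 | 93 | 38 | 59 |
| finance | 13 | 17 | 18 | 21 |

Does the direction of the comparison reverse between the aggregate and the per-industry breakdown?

No

Retail: the skills-based format 145/719 = 20.2%, Format B 172/669 = 25.7% → Format B
Manufacturing: the skills-based format 50/93 = 53.8%, Format B 38/59 = 64.4% → Format B
Finance: the skills-based format 13/17 = 76.5%, Format B 18/21 = 85.7% → Format B
Overall: the skills-based format 208/829 = 25.1%, Format B 228/749 = 30.4% → Format B
Format B wins overall and in every industry group — no reversal.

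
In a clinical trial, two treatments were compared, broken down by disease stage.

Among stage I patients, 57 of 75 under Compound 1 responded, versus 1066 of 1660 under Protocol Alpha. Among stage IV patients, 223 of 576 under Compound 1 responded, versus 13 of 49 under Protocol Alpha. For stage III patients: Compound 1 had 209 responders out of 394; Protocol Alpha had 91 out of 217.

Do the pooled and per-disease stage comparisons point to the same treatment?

Stage I: Compound 1 57/75 = 76.0%, Protocol Alpha 1066/1660 = 64.2% → Compound 1
Stage IV: Compound 1 223/576 = 38.7%, Protocol Alpha 13/49 = 26.5% → Compound 1
Stage III: Compound 1 209/394 = 53.0%, Protocol Alpha 91/217 = 41.9% → Compound 1
Overall: Compound 1 489/1045 = 46.8%, Protocol Alpha 1170/1926 = 60.7% → Protocol Alpha
Compound 1 wins each disease group but Protocol Alpha wins overall — the comparison reverses. Compound 1's patients skew toward stage IV, which has a lower base rate.

No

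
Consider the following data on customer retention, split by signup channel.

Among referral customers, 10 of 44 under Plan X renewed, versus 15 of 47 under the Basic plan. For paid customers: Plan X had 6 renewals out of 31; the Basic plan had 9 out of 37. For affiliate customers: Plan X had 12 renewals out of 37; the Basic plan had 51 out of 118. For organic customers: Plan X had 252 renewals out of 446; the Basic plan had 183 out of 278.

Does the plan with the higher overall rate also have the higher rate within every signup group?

Referral: Plan X 10/44 = 22.7%, the Basic plan 15/47 = 31.9% → the Basic plan
Paid: Plan X 6/31 = 19.4%, the Basic plan 9/37 = 24.3% → the Basic plan
Affiliate: Plan X 12/37 = 32.4%, the Basic plan 51/118 = 43.2% → the Basic plan
Organic: Plan X 252/446 = 56.5%, the Basic plan 183/278 = 65.8% → the Basic plan
Overall: Plan X 280/558 = 50.2%, the Basic plan 258/480 = 53.8% → the Basic plan
The Basic plan wins overall and in every signup group — no reversal.

Yes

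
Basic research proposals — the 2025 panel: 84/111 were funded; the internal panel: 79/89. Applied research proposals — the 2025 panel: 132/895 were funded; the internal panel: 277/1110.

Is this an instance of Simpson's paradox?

Basic research: the 2025 panel 84/111 = 75.7%, the internal panel 79/89 = 88.8% → the internal panel
Applied research: the 2025 panel 132/895 = 14.7%, the internal panel 277/1110 = 25.0% → the internal panel
Overall: the 2025 panel 216/1006 = 21.5%, the internal panel 356/1199 = 29.7% → the internal panel
The internal panel wins overall and in every proposal group — no reversal.

No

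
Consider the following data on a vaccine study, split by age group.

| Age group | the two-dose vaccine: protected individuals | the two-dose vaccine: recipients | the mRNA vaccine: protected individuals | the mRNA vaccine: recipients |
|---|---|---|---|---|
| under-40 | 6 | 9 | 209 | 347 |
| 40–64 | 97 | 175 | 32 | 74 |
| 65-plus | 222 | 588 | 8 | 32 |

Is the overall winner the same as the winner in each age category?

Under-40: the two-dose vaccine 6/9 = 66.7%, the mRNA vaccine 209/347 = 60.2% → the two-dose vaccine
40–64: the two-dose vaccine 97/175 = 55.4%, the mRNA vaccine 32/74 = 43.2% → the two-dose vaccine
65-plus: the two-dose vaccine 222/588 = 37.8%, the mRNA vaccine 8/32 = 25.0% → the two-dose vaccine
Overall: the two-dose vaccine 325/772 = 42.1%, the mRNA vaccine 249/453 = 55.0% → the mRNA vaccine
The two-dose vaccine wins each age group but the mRNA vaccine wins overall — the comparison reverses. The two-dose vaccine's recipients skew toward 65-plus, which has a lower base rate.

No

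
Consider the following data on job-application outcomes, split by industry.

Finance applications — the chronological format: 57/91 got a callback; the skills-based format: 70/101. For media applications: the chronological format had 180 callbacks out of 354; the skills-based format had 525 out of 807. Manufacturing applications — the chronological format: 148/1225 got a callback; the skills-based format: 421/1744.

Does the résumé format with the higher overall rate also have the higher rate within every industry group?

Yes

Finance: the chronological format 57/91 = 62.6%, the skills-based format 70/101 = 69.3% → the skills-based format
Media: the chronological format 180/354 = 50.8%, the skills-based format 525/807 = 65.1% → the skills-based format
Manufacturing: the chronological format 148/1225 = 12.1%, the skills-based format 421/1744 = 24.1% → the skills-based format
Overall: the chronological format 385/1670 = 23.1%, the skills-based format 1016/2652 = 38.3% → the skills-based format
The skills-based format wins overall and in every industry group — no reversal.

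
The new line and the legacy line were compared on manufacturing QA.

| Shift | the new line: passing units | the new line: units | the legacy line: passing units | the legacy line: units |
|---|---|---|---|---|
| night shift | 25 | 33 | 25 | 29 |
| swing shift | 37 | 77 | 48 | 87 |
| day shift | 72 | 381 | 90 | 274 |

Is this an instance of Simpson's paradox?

Night shift: the new line 25/33 = 75.8%, the legacy line 25/29 = 86.2% → the legacy line
Swing shift: the new line 37/77 = 48.1%, the legacy line 48/87 = 55.2% → the legacy line
Day shift: the new line 72/381 = 18.9%, the legacy line 90/274 = 32.8% → the legacy line
Overall: the new line 134/491 = 27.3%, the legacy line 163/390 = 41.8% → the legacy line
The legacy line wins overall and in every shift group — no reversal.

No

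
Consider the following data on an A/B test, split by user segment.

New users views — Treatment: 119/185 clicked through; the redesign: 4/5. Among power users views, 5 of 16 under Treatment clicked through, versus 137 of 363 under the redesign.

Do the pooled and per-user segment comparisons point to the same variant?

No

New users: Treatment 119/185 = 64.3%, the redesign 4/5 = 80.0% → the redesign
Power users: Treatment 5/16 = 31.2%, the redesign 137/363 = 37.7% → the redesign
Overall: Treatment 124/201 = 61.7%, the redesign 141/368 = 38.3% → Treatment
The redesign wins each user group but Treatment wins overall — the comparison reverses. The redesign's views skew toward power users, which has a lower base rate.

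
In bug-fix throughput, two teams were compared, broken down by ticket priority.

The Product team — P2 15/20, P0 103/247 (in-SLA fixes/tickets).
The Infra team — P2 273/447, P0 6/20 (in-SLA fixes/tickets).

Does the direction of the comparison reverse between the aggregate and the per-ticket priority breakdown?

P2: the Product team 15/20 = 75.0%, the Infra team 273/447 = 61.1% → the Product team
P0: the Product team 103/247 = 41.7%, the Infra team 6/20 = 30.0% → the Product team
Overall: the Product team 118/267 = 44.2%, the Infra team 279/467 = 59.7% → the Infra team
The Product team wins each ticket group but the Infra team wins overall — the comparison reverses. The Product team's tickets skew toward P0, which has a lower base rate.

Yes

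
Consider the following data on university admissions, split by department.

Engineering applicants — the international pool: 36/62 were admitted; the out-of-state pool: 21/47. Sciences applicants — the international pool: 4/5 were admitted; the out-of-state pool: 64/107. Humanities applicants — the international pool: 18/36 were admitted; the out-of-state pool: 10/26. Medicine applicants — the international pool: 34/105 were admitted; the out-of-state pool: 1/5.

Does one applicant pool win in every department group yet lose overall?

Engineering: the international pool 36/62 = 58.1%, the out-of-state pool 21/47 = 44.7% → the international pool
Sciences: the international pool 4/5 = 80.0%, the out-of-state pool 64/107 = 59.8% → the international pool
Humanities: the international pool 18/36 = 50.0%, the out-of-state pool 10/26 = 38.5% → the international pool
Medicine: the international pool 34/105 = 32.4%, the out-of-state pool 1/5 = 20.0% → the international pool
Overall: the international pool 92/208 = 44.2%, the out-of-state pool 96/185 = 51.9% → the out-of-state pool
The international pool wins each department group but the out-of-state pool wins overall — the comparison reverses. The international pool's applicants skew toward Medicine, which has a lower base rate.

Yes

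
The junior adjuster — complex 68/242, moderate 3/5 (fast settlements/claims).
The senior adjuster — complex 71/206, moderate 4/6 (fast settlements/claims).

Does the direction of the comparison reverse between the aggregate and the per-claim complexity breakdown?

Complex: the junior adjuster 68/242 = 28.1%, the senior adjuster 71/206 = 34.5% → the senior adjuster
Moderate: the junior adjuster 3/5 = 60.0%, the senior adjuster 4/6 = 66.7% → the senior adjuster
Overall: the junior adjuster 71/247 = 28.7%, the senior adjuster 75/212 = 35.4% → the senior adjuster
The senior adjuster wins overall and in every claim group — no reversal.

No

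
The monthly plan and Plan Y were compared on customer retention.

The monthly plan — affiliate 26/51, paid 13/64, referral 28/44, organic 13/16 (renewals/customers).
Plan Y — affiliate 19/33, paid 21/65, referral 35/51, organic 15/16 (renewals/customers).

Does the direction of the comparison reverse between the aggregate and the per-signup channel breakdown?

No

Affiliate: the monthly plan 26/51 = 51.0%, Plan Y 19/33 = 57.6% → Plan Y
Paid: the monthly plan 13/64 = 20.3%, Plan Y 21/65 = 32.3% → Plan Y
Referral: the monthly plan 28/44 = 63.6%, Plan Y 35/51 = 68.6% → Plan Y
Organic: the monthly plan 13/16 = 81.2%, Plan Y 15/16 = 93.8% → Plan Y
Overall: the monthly plan 80/175 = 45.7%, Plan Y 90/165 = 54.5% → Plan Y
Plan Y wins overall and in every signup group — no reversal.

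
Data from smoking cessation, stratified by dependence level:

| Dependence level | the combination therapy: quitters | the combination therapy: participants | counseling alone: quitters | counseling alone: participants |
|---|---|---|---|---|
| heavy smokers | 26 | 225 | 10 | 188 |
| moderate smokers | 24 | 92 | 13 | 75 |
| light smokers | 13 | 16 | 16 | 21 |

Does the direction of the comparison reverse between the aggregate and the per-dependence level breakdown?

No

Heavy smokers: the combination therapy 26/225 = 11.6%, counseling alone 10/188 = 5.3% → the combination therapy
Moderate smokers: the combination therapy 24/92 = 26.1%, counseling alone 13/75 = 17.3% → the combination therapy
Light smokers: the combination therapy 13/16 = 81.2%, counseling alone 16/21 = 76.2% → the combination therapy
Overall: the combination therapy 63/333 = 18.9%, counseling alone 39/284 = 13.7% → the combination therapy
The combination therapy wins overall and in every dependence group — no reversal.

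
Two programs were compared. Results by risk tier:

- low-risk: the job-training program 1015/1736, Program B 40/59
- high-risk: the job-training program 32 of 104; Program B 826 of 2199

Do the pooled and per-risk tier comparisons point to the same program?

No

Low-risk: the job-training program 1015/1736 = 58.5%, Program B 40/59 = 67.8% → Program B
High-risk: the job-training program 32/104 = 30.8%, Program B 826/2199 = 37.6% → Program B
Overall: the job-training program 1047/1840 = 56.9%, Program B 866/2258 = 38.4% → the job-training program
Program B wins each risk group but the job-training program wins overall — the comparison reverses. Program B's participants skew toward high-risk, which has a lower base rate.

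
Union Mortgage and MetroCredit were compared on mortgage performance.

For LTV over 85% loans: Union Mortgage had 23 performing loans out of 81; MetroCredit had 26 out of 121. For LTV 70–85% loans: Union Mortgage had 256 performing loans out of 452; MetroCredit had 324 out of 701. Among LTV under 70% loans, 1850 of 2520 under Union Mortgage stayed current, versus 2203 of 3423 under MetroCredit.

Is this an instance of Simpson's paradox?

LTV over 85%: Union Mortgage 23/81 = 28.4%, MetroCredit 26/121 = 21.5% → Union Mortgage
LTV 70–85%: Union Mortgage 256/452 = 56.6%, MetroCredit 324/701 = 46.2% → Union Mortgage
LTV under 70%: Union Mortgage 1850/2520 = 73.4%, MetroCredit 2203/3423 = 64.4% → Union Mortgage
Overall: Union Mortgage 2129/3053 = 69.7%, MetroCredit 2553/4245 = 60.1% → Union Mortgage
Union Mortgage wins overall and in every loan-to-value group — no reversal.

No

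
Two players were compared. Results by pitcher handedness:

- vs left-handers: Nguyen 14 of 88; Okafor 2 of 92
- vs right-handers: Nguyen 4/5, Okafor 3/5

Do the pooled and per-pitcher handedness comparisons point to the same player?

Yes

Vs left-handers: Nguyen 14/88 = 15.9%, Okafor 2/92 = 2.2% → Nguyen
Vs right-handers: Nguyen 4/5 = 80.0%, Okafor 3/5 = 60.0% → Nguyen
Overall: Nguyen 18/93 = 19.4%, Okafor 5/97 = 5.2% → Nguyen
Nguyen wins overall and in every pitcher group — no reversal.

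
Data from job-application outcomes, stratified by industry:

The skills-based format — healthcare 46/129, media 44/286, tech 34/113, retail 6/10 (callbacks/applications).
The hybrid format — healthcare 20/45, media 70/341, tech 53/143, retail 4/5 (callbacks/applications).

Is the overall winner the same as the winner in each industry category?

Healthcare: the skills-based format 46/129 = 35.7%, the hybrid format 20/45 = 44.4% → the hybrid format
Media: the skills-based format 44/286 = 15.4%, the hybrid format 70/341 = 20.5% → the hybrid format
Tech: the skills-based format 34/113 = 30.1%, the hybrid format 53/143 = 37.1% → the hybrid format
Retail: the skills-based format 6/10 = 60.0%, the hybrid format 4/5 = 80.0% → the hybrid format
Overall: the skills-based format 130/538 = 24.2%, the hybrid format 147/534 = 27.5% → the hybrid format
The hybrid format wins overall and in every industry group — no reversal.

Yes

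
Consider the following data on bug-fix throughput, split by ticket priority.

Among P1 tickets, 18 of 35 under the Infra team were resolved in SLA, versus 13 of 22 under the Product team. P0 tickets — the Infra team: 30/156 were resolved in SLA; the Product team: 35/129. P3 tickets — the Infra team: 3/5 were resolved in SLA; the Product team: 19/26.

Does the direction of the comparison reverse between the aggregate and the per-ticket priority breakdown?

P1: the Infra team 18/35 = 51.4%, the Product team 13/22 = 59.1% → the Product team
P0: the Infra team 30/156 = 19.2%, the Product team 35/129 = 27.1% → the Product team
P3: the Infra team 3/5 = 60.0%, the Product team 19/26 = 73.1% → the Product team
Overall: the Infra team 51/196 = 26.0%, the Product team 67/177 = 37.9% → the Product team
The Product team wins overall and in every ticket group — no reversal.

No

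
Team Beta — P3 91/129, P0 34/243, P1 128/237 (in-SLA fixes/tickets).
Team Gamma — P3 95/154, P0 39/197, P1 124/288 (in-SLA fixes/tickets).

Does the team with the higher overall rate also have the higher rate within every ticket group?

P3: Team Beta 91/129 = 70.5%, Team Gamma 95/154 = 61.7% → Team Beta
P0: Team Beta 34/243 = 14.0%, Team Gamma 39/197 = 19.8% → Team Gamma
P1: Team Beta 128/237 = 54.0%, Team Gamma 124/288 = 43.1% → Team Beta
Overall: Team Beta 253/609 = 41.5%, Team Gamma 258/639 = 40.4% → Team Beta
Neither sweeps: Team Beta wins 2 of 3 groups, Team Gamma wins 1. Team Beta wins overall but not every group — no Simpson reversal.

No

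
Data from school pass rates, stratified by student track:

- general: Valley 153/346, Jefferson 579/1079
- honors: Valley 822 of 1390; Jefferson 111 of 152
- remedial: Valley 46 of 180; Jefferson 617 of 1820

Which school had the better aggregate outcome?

Valley

General: Valley 153/346 = 44.2%, Jefferson 579/1079 = 53.7% → Jefferson
Honors: Valley 822/1390 = 59.1%, Jefferson 111/152 = 73.0% → Jefferson
Remedial: Valley 46/180 = 25.6%, Jefferson 617/1820 = 33.9% → Jefferson
Overall: Valley 1021/1916 = 53.3%, Jefferson 1307/3051 = 42.8% → Valley
(Jefferson wins every student group but Valley wins overall — Jefferson's students skew toward the low-rate remedial group.)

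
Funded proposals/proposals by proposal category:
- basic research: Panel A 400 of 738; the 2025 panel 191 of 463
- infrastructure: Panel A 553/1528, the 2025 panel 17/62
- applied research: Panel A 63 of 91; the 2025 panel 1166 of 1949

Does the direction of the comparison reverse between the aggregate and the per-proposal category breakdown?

Yes

Basic research: Panel A 400/738 = 54.2%, the 2025 panel 191/463 = 41.3% → Panel A
Infrastructure: Panel A 553/1528 = 36.2%, the 2025 panel 17/62 = 27.4% → Panel A
Applied research: Panel A 63/91 = 69.2%, the 2025 panel 1166/1949 = 59.8% → Panel A
Overall: Panel A 1016/2357 = 43.1%, the 2025 panel 1374/2474 = 55.5% → the 2025 panel
Panel A wins each proposal group but the 2025 panel wins overall — the comparison reverses. Panel A's proposals skew toward infrastructure, which has a lower base rate.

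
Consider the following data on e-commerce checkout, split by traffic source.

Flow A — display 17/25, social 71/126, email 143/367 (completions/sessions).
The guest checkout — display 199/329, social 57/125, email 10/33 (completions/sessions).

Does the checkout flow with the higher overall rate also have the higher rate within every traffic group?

Display: Flow A 17/25 = 68.0%, the guest checkout 199/329 = 60.5% → Flow A
Social: Flow A 71/126 = 56.3%, the guest checkout 57/125 = 45.6% → Flow A
Email: Flow A 143/367 = 39.0%, the guest checkout 10/33 = 30.3% → Flow A
Overall: Flow A 231/518 = 44.6%, the guest checkout 266/487 = 54.6% → the guest checkout
Flow A wins each traffic group but the guest checkout wins overall — the comparison reverses. Flow A's sessions skew toward email, which has a lower base rate.

No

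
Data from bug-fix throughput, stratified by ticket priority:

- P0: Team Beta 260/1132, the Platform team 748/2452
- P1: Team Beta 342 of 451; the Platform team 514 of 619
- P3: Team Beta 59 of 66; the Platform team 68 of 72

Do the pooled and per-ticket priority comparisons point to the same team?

P0: Team Beta 260/1132 = 23.0%, the Platform team 748/2452 = 30.5% → the Platform team
P1: Team Beta 342/451 = 75.8%, the Platform team 514/619 = 83.0% → the Platform team
P3: Team Beta 59/66 = 89.4%, the Platform team 68/72 = 94.4% → the Platform team
Overall: Team Beta 661/1649 = 40.1%, the Platform team 1330/3143 = 42.3% → the Platform team
The Platform team wins overall and in every ticket group — no reversal.

Yes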